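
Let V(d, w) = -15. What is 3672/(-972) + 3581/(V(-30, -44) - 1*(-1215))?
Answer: -2857/3600 ≈ -0.79361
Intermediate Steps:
3672/(-972) + 3581/(V(-30, -44) - 1*(-1215)) = 3672/(-972) + 3581/(-15 - 1*(-1215)) = 3672*(-1/972) + 3581/(-15 + 1215) = -34/9 + 3581/1200 = -2857/3600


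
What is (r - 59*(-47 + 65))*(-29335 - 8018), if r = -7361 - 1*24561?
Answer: 1232051352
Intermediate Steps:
r = -31922 (r = -7361 - 24561 = -31922)
(r - 59*(-47 + 65))*(-29335 - 8018) = (-31922 - 59*(-47 + 65))*(-29335 - 8018) = (-31922 - 59*18)*(-37353) = (-31922 - 1062)*(-37353) = -32984*(-37353) = 1232051352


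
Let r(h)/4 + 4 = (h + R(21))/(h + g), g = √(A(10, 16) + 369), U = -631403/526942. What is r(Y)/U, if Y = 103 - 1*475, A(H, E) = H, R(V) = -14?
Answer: 860871468704/87136771015 - 813598448*√379/87136771015 ≈ 9.6978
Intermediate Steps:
U = -631403/526942 (U = -631403*1/526942 = -631403/526942 ≈ -1.1982)
g = √379 (g = √(10 + 369) = √379 ≈ 19.468)
Y = -372 (Y = 103 - 475 = -372)
r(h) = -16 + 4*(-14 + h)/(h + √379) (r(h) = -16 + 4*((h - 14)/(h + √379)) = -16 + 4*((-14 + h)/(h + √379)) = -16 + 4*(-14 + h)/(h + √379))
r(Y)/U = (4*(-14 - 4*√379 - 3*(-372))/(-372 + √379))/(-631403/526942) = (4*(-14 - 4*√379 + 1116)/(-372 + √379))*(-526942/631403) = (4*(1102 - 4*√379)/(-372 + √379))*(-526942/631403) = -2107768*(1102 - 4*√379)/(631403*(-372 + √379))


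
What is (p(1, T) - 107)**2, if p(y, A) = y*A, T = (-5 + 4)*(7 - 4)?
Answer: 12100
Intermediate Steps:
T = -3 (T = -1*3 = -3)
p(y, A) = A*y
(p(1, T) - 107)**2 = (-3*1 - 107)**2 = (-3 - 107)**2 = (-110)**2 = 12100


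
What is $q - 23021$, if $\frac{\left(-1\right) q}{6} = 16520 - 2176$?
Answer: $-109085$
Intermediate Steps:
$q = -86064$ ($q = - 6 \left(16520 - 2176\right) = \left(-6\right) 14344 = -86064$)
$q - 23021 = -86064 - 23021 = -109085$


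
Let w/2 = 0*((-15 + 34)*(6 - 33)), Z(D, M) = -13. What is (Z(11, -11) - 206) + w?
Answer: -219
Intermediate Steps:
w = 0 (w = 2*(0*((-15 + 34)*(6 - 33))) = 2*(0*(19*(-27))) = 2*(0*(-513)) = 2*0 = 0)
(Z(11, -11) - 206) + w = (-13 - 206) + 0 = -219 + 0 = -219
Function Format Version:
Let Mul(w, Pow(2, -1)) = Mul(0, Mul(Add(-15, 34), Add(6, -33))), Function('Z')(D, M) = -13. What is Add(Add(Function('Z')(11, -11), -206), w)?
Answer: -219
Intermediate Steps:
w = 0 (w = Mul(2, Mul(0, Mul(Add(-15, 34), Add(6, -33)))) = Mul(2, Mul(0, Mul(19, -27))) = Mul(2, Mul(0, -513)) = Mul(2, 0) = 0)
Add(Add(Function('Z')(11, -11), -206), w) = Add(Add(-13, -206), 0) = Add(-219, 0) = -219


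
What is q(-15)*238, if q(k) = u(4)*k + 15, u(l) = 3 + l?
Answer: -21420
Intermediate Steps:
q(k) = 15 + 7*k (q(k) = (3 + 4)*k + 15 = 7*k + 15 = 15 + 7*k)
q(-15)*238 = (15 + 7*(-15))*238 = (15 - 105)*238 = -90*238 = -21420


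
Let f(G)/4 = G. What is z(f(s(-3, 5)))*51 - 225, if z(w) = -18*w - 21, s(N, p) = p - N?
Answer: -30672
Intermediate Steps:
f(G) = 4*G
z(w) = -21 - 18*w
z(f(s(-3, 5)))*51 - 225 = (-21 - 72*(5 - 1*(-3)))*51 - 225 = (-21 - 72*(5 + 3))*51 - 225 = (-21 - 72*8)*51 - 225 = (-21 - 18*32)*51 - 225 = (-21 - 576)*51 - 225 = -597*51 - 225 = -30447 - 225 = -30672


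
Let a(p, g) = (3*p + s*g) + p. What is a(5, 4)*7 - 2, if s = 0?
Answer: 138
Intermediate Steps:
a(p, g) = 4*p (a(p, g) = (3*p + 0*g) + p = (3*p + 0) + p = 3*p + p = 4*p)
a(5, 4)*7 - 2 = (4*5)*7 - 2 = 20*7 - 2 = 140 - 2 = 138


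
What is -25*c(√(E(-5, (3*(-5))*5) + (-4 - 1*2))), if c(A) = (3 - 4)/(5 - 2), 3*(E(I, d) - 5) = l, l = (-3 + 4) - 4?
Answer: 25/3 ≈ 8.3333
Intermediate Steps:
l = -3 (l = 1 - 4 = -3)
E(I, d) = 4 (E(I, d) = 5 + (⅓)*(-3) = 5 - 1 = 4)
c(A) = -⅓ (c(A) = -1/3 = -1*⅓ = -⅓)
-25*c(√(E(-5, (3*(-5))*5) + (-4 - 1*2))) = -25*(-⅓) = 25/3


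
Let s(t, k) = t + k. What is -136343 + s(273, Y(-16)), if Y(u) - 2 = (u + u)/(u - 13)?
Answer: -3945940/29 ≈ -1.3607e+5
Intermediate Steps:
Y(u) = 2 + 2*u/(-13 + u) (Y(u) = 2 + (u + u)/(u - 13) = 2 + (2*u)/(-13 + u) = 2 + 2*u/(-13 + u))
s(t, k) = k + t
-136343 + s(273, Y(-16)) = -136343 + (2*(-13 + 2*(-16))/(-13 - 16) + 273) = -136343 + (2*(-13 - 32)/(-29) + 273) = -136343 + (2*(-1/29)*(-45) + 273) = -136343 + (90/29 + 273) = -136343 + 8007/29 = -3945940/29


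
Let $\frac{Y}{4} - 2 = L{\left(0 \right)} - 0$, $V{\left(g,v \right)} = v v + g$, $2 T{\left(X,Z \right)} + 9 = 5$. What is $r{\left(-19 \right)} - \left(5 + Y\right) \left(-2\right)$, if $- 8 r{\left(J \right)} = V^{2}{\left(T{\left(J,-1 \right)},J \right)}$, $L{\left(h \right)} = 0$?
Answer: $- \frac{128673}{8} \approx -16084.0$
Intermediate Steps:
$T{\left(X,Z \right)} = -2$ ($T{\left(X,Z \right)} = - \frac{9}{2} + \frac{1}{2} \cdot 5 = - \frac{9}{2} + \frac{5}{2} = -2$)
$V{\left(g,v \right)} = g + v^{2}$ ($V{\left(g,v \right)} = v^{2} + g = g + v^{2}$)
$Y = 8$ ($Y = 8 + 4 \left(0 - 0\right) = 8 + 4 \left(0 + 0\right) = 8 + 4 \cdot 0 = 8 + 0 = 8$)
$r{\left(J \right)} = - \frac{\left(-2 + J^{2}\right)^{2}}{8}$
$r{\left(-19 \right)} - \left(5 + Y\right) \left(-2\right) = - \frac{\left(-2 + \left(-19\right)^{2}\right)^{2}}{8} - \left(5 + 8\right) \left(-2\right) = - \frac{\left(-2 + 361\right)^{2}}{8} - 13 \left(-2\right) = - \frac{359^{2}}{8} - -26 = \left(- \frac{1}{8}\right) 128881 + 26 = - \frac{128881}{8} + 26 = - \frac{128673}{8}$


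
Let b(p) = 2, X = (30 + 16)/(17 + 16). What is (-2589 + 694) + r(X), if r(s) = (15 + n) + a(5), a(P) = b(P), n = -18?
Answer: -1896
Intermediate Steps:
X = 46/33 ≈ 1.3939
a(P) = 2
r(s) = -1 (r(s) = (15 - 18) + 2 = -3 + 2 = -1)
(-2589 + 694) + r(X) = (-2589 + 694) - 1 = -1895 - 1 = -1896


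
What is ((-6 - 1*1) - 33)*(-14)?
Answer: 560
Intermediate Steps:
((-6 - 1*1) - 33)*(-14) = ((-6 - 1) - 33)*(-14) = (-7 - 33)*(-14) = -40*(-14) = 560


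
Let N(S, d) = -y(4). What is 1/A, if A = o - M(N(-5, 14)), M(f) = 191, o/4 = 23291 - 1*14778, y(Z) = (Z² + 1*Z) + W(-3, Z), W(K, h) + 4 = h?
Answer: 1/33861 ≈ 2.9533e-5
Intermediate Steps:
W(K, h) = -4 + h
y(Z) = -4 + Z² + 2*Z (y(Z) = (Z² + 1*Z) + (-4 + Z) = (Z² + Z) + (-4 + Z) = (Z + Z²) + (-4 + Z) = -4 + Z² + 2*Z)
o = 34052 (o = 4*(23291 - 1*14778) = 4*(23291 - 14778) = 4*8513 = 34052)
N(S, d) = -20 (N(S, d) = -(-4 + 4² + 2*4) = -(-4 + 16 + 8) = -1*20 = -20)
A = 33861 (A = 34052 - 1*191 = 34052 - 191 = 33861)
1/A = 1/33861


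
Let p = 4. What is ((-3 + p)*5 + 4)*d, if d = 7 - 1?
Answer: 54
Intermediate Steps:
d = 6
((-3 + p)*5 + 4)*d = ((-3 + 4)*5 + 4)*6 = (1*5 + 4)*6 = (5 + 4)*6 = 9*6 = 54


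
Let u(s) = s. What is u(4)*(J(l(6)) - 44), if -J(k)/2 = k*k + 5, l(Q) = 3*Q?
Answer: -2808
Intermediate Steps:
J(k) = -10 - 2*k² (J(k) = -2*(k*k + 5) = -2*(k² + 5) = -2*(5 + k²) = -10 - 2*k²)
u(4)*(J(l(6)) - 44) = 4*((-10 - 2*(3*6)²) - 44) = 4*((-10 - 2*18²) - 44) = 4*((-10 - 2*324) - 44) = 4*((-10 - 648) - 44) = 4*(-658 - 44) = 4*(-702) = -2808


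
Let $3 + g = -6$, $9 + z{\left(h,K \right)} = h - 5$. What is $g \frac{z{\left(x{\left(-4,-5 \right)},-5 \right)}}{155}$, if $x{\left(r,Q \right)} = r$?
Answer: $\frac{162}{155} \approx 1.0452$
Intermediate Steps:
$z{\left(h,K \right)} = -14 + h$ ($z{\left(h,K \right)} = -9 + \left(h - 5\right) = -9 + \left(-5 + h\right) = -14 + h$)
$g = -9$ ($g = -3 - 6 = -9$)
$g \frac{z{\left(x{\left(-4,-5 \right)},-5 \right)}}{155} = - 9 \frac{-14 - 4}{155} = - 9 \left(\left(-18\right) \frac{1}{155}\right) = \left(-9\right) \left(- \frac{18}{155}\right) = \frac{162}{155}$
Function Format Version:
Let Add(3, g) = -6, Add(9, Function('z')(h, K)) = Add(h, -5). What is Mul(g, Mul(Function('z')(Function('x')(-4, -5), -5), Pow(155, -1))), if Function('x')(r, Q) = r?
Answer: Rational(162, 155) ≈ 1.0452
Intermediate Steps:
Function('z')(h, K) = Add(-14, h) (Function('z')(h, K) = Add(-9, Add(h, -5)) = Add(-9, Add(-5, h)) = Add(-14, h))
g = -9 (g = Add(-3, -6) = -9)
Mul(g, Mul(Function('z')(Function('x')(-4, -5), -5), Pow(155, -1))) = Mul(-9, Mul(Add(-14, -4), Pow(155, -1))) = Mul(-9, Mul(-18, Rational(1, 155))) = Mul(-9, Rational(-18, 155)) = Rational(162, 155)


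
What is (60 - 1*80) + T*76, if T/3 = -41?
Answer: -9368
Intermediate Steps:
T = -123 (T = 3*(-41) = -123)
(60 - 1*80) + T*76 = (60 - 1*80) - 123*76 = (60 - 80) - 9348 = -20 - 9348 = -9368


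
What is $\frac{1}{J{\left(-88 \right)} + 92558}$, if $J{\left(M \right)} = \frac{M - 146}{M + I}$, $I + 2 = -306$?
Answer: $\frac{22}{2036289} \approx 1.0804 \cdot 10^{-5}$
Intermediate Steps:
$I = -308$ ($I = -2 - 306 = -308$)
$J{\left(M \right)} = \frac{-146 + M}{-308 + M}$ ($J{\left(M \right)} = \frac{M - 146}{M - 308} = \frac{-146 + M}{-308 + M}$)
$\frac{1}{J{\left(-88 \right)} + 92558} = \frac{1}{\frac{-146 - 88}{-308 - 88} + 92558} = \frac{1}{\frac{1}{-396} \left(-234\right) + 92558} = \frac{1}{\left(- \frac{1}{396}\right) \left(-234\right) + 92558} = \frac{1}{\frac{13}{22} + 92558} = \frac{1}{\frac{2036289}{22}} = \frac{22}{2036289}$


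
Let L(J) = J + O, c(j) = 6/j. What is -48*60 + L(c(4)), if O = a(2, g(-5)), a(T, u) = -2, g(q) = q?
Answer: -5761/2 ≈ -2880.5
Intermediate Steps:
O = -2
L(J) = -2 + J (L(J) = J - 2 = -2 + J)
-48*60 + L(c(4)) = -48*60 + (-2 + 6/4) = -2880 + (-2 + 6*(1/4)) = -2880 + (-2 + 3/2) = -2880 - 1/2 = -5761/2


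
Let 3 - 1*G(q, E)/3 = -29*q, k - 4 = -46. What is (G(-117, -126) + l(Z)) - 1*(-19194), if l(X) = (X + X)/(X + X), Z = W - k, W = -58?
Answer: 9025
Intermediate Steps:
k = -42 (k = 4 - 46 = -42)
G(q, E) = 9 + 87*q (G(q, E) = 9 - (-87)*q = 9 + 87*q)
Z = -16 (Z = -58 - 1*(-42) = -58 + 42 = -16)
l(X) = 1 (l(X) = (2*X)/((2*X)) = (2*X)*(1/(2*X)) = 1)
(G(-117, -126) + l(Z)) - 1*(-19194) = ((9 + 87*(-117)) + 1) - 1*(-19194) = ((9 - 10179) + 1) + 19194 = (-10170 + 1) + 19194 = -10169 + 19194 = 9025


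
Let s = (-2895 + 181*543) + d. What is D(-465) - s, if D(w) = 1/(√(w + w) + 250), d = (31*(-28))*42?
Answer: (-58932*√930 + 14732999*I)/(√930 - 250*I) ≈ -58932.0 - 0.00048447*I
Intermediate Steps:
d = -36456 (d = -868*42 = -36456)
D(w) = 1/(250 + √2*√w) (D(w) = 1/(√(2*w) + 250) = 1/(√2*√w + 250) = 1/(250 + √2*√w))
s = 58932 (s = (-2895 + 181*543) - 36456 = (-2895 + 98283) - 36456 = 95388 - 36456 = 58932)
D(-465) - s = 1/(250 + √2*√(-465)) - 1*58932 = 1/(250 + √2*(I*√465)) - 58932 = 1/(250 + I*√930) - 58932 = -58932 + 1/(250 + I*√930)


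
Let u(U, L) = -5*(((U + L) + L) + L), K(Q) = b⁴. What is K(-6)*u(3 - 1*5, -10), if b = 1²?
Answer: 160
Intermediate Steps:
b = 1
K(Q) = 1 (K(Q) = 1⁴ = 1)
u(U, L) = -15*L - 5*U (u(U, L) = -5*(((L + U) + L) + L) = -5*((U + 2*L) + L) = -5*(U + 3*L) = -15*L - 5*U)
K(-6)*u(3 - 1*5, -10) = 1*(-15*(-10) - 5*(3 - 1*5)) = 1*(150 - 5*(3 - 5)) = 1*(150 - 5*(-2)) = 1*(150 + 10) = 1*160 = 160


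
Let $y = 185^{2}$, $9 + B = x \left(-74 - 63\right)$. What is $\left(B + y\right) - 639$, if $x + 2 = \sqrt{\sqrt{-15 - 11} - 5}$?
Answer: $33851 - 137 \sqrt{-5 + i \sqrt{26}} \approx 33709.0 - 337.55 i$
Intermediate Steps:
$x = -2 + \sqrt{-5 + i \sqrt{26}}$ ($x = -2 + \sqrt{\sqrt{-15 - 11} - 5} = -2 + \sqrt{\sqrt{-26} - 5} = -2 + \sqrt{i \sqrt{26} - 5} = -2 + \sqrt{-5 + i \sqrt{26}} \approx -0.96525 + 2.4639 i$)
$B = 265 - 137 \sqrt{-5 + i \sqrt{26}}$ ($B = -9 + \left(-2 + \sqrt{-5 + i \sqrt{26}}\right) \left(-74 - 63\right) = -9 + \left(-2 + \sqrt{-5 + i \sqrt{26}}\right) \left(-137\right) = -9 + \left(274 - 137 \sqrt{-5 + i \sqrt{26}}\right) = 265 - 137 \sqrt{-5 + i \sqrt{26}} \approx 123.24 - 337.55 i$)
$y = 34225$
$\left(B + y\right) - 639 = \left(\left(265 - 137 \sqrt{-5 + i \sqrt{26}}\right) + 34225\right) - 639 = \left(34490 - 137 \sqrt{-5 + i \sqrt{26}}\right) - 639 = 33851 - 137 \sqrt{-5 + i \sqrt{26}}$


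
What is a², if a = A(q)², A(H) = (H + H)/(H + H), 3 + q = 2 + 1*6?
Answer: 1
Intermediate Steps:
q = 5 (q = -3 + (2 + 1*6) = -3 + (2 + 6) = -3 + 8 = 5)
A(H) = 1 (A(H) = (2*H)/((2*H)) = (2*H)*(1/(2*H)) = 1)
a = 1 (a = 1² = 1)
a² = 1² = 1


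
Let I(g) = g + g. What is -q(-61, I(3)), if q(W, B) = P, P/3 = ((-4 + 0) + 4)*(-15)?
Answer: 0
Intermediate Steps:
I(g) = 2*g
P = 0 (P = 3*(((-4 + 0) + 4)*(-15)) = 3*((-4 + 4)*(-15)) = 3*(0*(-15)) = 3*0 = 0)
q(W, B) = 0
-q(-61, I(3)) = -1*0 = 0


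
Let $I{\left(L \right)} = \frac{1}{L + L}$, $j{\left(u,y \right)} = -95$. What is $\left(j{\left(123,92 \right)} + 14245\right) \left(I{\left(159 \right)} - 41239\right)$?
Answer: $- \frac{92781557075}{159} \approx -5.8353 \cdot 10^{8}$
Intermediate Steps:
$I{\left(L \right)} = \frac{1}{2 L}$
$\left(j{\left(123,92 \right)} + 14245\right) \left(I{\left(159 \right)} - 41239\right) = \left(-95 + 14245\right) \left(\frac{1}{2 \cdot 159} - 41239\right) = 14150 \left(\frac{1}{2} \cdot \frac{1}{159} - 41239\right) = 14150 \left(\frac{1}{318} - 41239\right) = 14150 \left(- \frac{13114001}{318}\right) = - \frac{92781557075}{159}$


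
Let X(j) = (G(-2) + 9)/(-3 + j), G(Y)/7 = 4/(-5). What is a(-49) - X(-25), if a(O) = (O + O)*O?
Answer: 672297/140 ≈ 4802.1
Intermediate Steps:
G(Y) = -28/5 (G(Y) = 7*(4/(-5)) = 7*(4*(-1/5)) = 7*(-4/5) = -28/5)
X(j) = 17/(5*(-3 + j)) (X(j) = (-28/5 + 9)/(-3 + j) = 17/(5*(-3 + j)))
a(O) = 2*O**2 (a(O) = (2*O)*O = 2*O**2)
a(-49) - X(-25) = 2*(-49)**2 - 17/(5*(-3 - 25)) = 2*2401 - 17/(5*(-28)) = 4802 - 17*(-1)/(5*28) = 4802 - 1*(-17/140) = 4802 + 17/140 = 672297/140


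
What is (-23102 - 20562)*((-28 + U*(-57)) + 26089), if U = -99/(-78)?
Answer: -14751991560/13 ≈ -1.1348e+9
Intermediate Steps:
U = 33/26 (U = -99*(-1/78) = 33/26 ≈ 1.2692)
(-23102 - 20562)*((-28 + U*(-57)) + 26089) = (-23102 - 20562)*((-28 + (33/26)*(-57)) + 26089) = -43664*((-28 - 1881/26) + 26089) = -43664*(-2609/26 + 26089) = -43664*675705/26 = -14751991560/13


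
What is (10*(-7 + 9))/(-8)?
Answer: -5/2 ≈ -2.5000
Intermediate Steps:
(10*(-7 + 9))/(-8) = -5*2/4 = -⅛*20 = -5/2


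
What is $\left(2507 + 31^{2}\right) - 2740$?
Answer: $728$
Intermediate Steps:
$\left(2507 + 31^{2}\right) - 2740 = \left(2507 + 961\right) - 2740 = 3468 - 2740 = 728$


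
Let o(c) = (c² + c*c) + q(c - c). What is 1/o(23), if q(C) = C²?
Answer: 1/1058 ≈ 0.00094518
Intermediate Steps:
o(c) = 2*c² (o(c) = (c² + c*c) + (c - c)² = (c² + c²) + 0² = 2*c² + 0 = 2*c²)
1/o(23) = 1/(2*23²) = 1/(2*529) = 1/1058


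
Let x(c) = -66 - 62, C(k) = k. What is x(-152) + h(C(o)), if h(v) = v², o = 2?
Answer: -124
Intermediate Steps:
x(c) = -128
x(-152) + h(C(o)) = -128 + 2² = -128 + 4 = -124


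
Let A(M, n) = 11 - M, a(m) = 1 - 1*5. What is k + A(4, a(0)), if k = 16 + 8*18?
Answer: 167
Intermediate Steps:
a(m) = -4 (a(m) = 1 - 5 = -4)
k = 160 (k = 16 + 144 = 160)
k + A(4, a(0)) = 160 + (11 - 1*4) = 160 + (11 - 4) = 160 + 7 = 167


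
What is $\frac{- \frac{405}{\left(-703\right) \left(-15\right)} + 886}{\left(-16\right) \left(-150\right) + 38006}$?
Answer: $\frac{622831}{28405418} \approx 0.021926$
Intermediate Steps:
$\frac{- \frac{405}{\left(-703\right) \left(-15\right)} + 886}{\left(-16\right) \left(-150\right) + 38006} = \frac{- \frac{405}{10545} + 886}{2400 + 38006} = \frac{\left(-405\right) \frac{1}{10545} + 886}{40406} = \left(- \frac{27}{703} + 886\right) \frac{1}{40406} = \frac{622831}{703} \cdot \frac{1}{40406} = \frac{622831}{28405418}$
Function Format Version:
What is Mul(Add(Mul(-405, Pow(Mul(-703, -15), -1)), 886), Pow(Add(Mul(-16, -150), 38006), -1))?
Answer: Rational(622831, 28405418) ≈ 0.021926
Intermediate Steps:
Mul(Add(Mul(-405, Pow(Mul(-703, -15), -1)), 886), Pow(Add(Mul(-16, -150), 38006), -1)) = Mul(Add(Mul(-405, Pow(10545, -1)), 886), Pow(Add(2400, 38006), -1)) = Mul(Add(Mul(-405, Rational(1, 10545)), 886), Pow(40406, -1)) = Mul(Add(Rational(-27, 703), 886), Rational(1, 40406)) = Mul(Rational(622831, 703), Rational(1, 40406)) = Rational(622831, 28405418)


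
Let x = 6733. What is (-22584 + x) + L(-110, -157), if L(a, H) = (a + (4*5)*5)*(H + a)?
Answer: -13181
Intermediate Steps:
L(a, H) = (100 + a)*(H + a) (L(a, H) = (a + 20*5)*(H + a) = (a + 100)*(H + a) = (100 + a)*(H + a))
(-22584 + x) + L(-110, -157) = (-22584 + 6733) + ((-110)**2 + 100*(-157) + 100*(-110) - 157*(-110)) = -15851 + (12100 - 15700 - 11000 + 17270) = -15851 + 2670 = -13181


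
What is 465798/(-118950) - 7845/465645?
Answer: -2420329694/615427475 ≈ -3.9328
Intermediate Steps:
465798/(-118950) - 7845/465645 = 465798*(-1/118950) - 7845*1/465645 = -77633/19825 - 523/31043 = -2420329694/615427475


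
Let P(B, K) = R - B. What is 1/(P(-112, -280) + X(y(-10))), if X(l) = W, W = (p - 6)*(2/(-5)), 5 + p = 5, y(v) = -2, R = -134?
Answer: -5/98 ≈ -0.051020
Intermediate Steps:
p = 0 (p = -5 + 5 = 0)
W = 12/5 (W = (0 - 6)*(2/(-5)) = -12*(-1)/5 = -6*(-⅖) = 12/5 ≈ 2.4000)
P(B, K) = -134 - B
X(l) = 12/5
1/(P(-112, -280) + X(y(-10))) = 1/((-134 - 1*(-112)) + 12/5) = 1/((-134 + 112) + 12/5) = 1/(-22 + 12/5) = 1/(-98/5) = -5/98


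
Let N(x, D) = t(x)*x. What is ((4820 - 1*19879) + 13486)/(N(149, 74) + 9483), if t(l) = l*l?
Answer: -1573/3317432 ≈ -0.00047416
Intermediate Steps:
t(l) = l²
N(x, D) = x³ (N(x, D) = x²*x = x³)
((4820 - 1*19879) + 13486)/(N(149, 74) + 9483) = ((4820 - 1*19879) + 13486)/(149³ + 9483) = ((4820 - 19879) + 13486)/(3307949 + 9483) = (-15059 + 13486)/3317432 = -1573*1/3317432 = -1573/3317432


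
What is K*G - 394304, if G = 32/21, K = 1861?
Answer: -8220832/21 ≈ -3.9147e+5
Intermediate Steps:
G = 32/21 (G = 32*(1/21) = 32/21 ≈ 1.5238)
K*G - 394304 = 1861*(32/21) - 394304 = 59552/21 - 394304 = -8220832/21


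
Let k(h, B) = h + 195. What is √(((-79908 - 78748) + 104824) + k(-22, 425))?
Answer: I*√53659 ≈ 231.64*I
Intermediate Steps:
k(h, B) = 195 + h
√(((-79908 - 78748) + 104824) + k(-22, 425)) = √(((-79908 - 78748) + 104824) + (195 - 22)) = √((-158656 + 104824) + 173) = √(-53832 + 173) = √(-53659) = I*√53659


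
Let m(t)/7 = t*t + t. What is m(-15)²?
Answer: 2160900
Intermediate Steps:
m(t) = 7*t + 7*t² (m(t) = 7*(t*t + t) = 7*(t² + t) = 7*(t + t²) = 7*t + 7*t²)
m(-15)² = (7*(-15)*(1 - 15))² = (7*(-15)*(-14))² = 1470² = 2160900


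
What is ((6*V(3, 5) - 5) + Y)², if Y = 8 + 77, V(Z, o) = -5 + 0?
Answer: 2500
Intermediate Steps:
V(Z, o) = -5
Y = 85
((6*V(3, 5) - 5) + Y)² = ((6*(-5) - 5) + 85)² = ((-30 - 5) + 85)² = (-35 + 85)² = 50² = 2500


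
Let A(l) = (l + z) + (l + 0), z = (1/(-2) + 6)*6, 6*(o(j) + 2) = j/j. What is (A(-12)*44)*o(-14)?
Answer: -726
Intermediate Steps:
o(j) = -11/6 (o(j) = -2 + (j/j)/6 = -2 + (1/6)*1 = -2 + 1/6 = -11/6)
z = 33 (z = (-1/2 + 6)*6 = (11/2)*6 = 33)
A(l) = 33 + 2*l (A(l) = (l + 33) + (l + 0) = (33 + l) + l = 33 + 2*l)
(A(-12)*44)*o(-14) = ((33 + 2*(-12))*44)*(-11/6) = ((33 - 24)*44)*(-11/6) = (9*44)*(-11/6) = 396*(-11/6) = -726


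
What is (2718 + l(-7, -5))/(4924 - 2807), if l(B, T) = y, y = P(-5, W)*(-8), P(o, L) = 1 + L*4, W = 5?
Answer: 2550/2117 ≈ 1.2045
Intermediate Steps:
P(o, L) = 1 + 4*L
y = -168 (y = (1 + 4*5)*(-8) = (1 + 20)*(-8) = 21*(-8) = -168)
l(B, T) = -168
(2718 + l(-7, -5))/(4924 - 2807) = (2718 - 168)/(4924 - 2807) = 2550/2117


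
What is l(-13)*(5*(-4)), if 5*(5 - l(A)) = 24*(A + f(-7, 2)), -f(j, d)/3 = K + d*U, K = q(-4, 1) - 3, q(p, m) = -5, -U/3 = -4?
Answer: -5956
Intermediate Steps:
U = 12 (U = -3*(-4) = 12)
K = -8 (K = -5 - 3 = -8)
f(j, d) = 24 - 36*d (f(j, d) = -3*(-8 + d*12) = -3*(-8 + 12*d) = 24 - 36*d)
l(A) = 1177/5 - 24*A/5 (l(A) = 5 - 24*(A + (24 - 36*2))/5 = 5 - 24*(A + (24 - 72))/5 = 5 - 24*(A - 48)/5 = 5 - 24*(-48 + A)/5 = 5 - (-1152 + 24*A)/5 = 5 + (1152/5 - 24*A/5) = 1177/5 - 24*A/5)
l(-13)*(5*(-4)) = (1177/5 - 24/5*(-13))*(5*(-4)) = (1177/5 + 312/5)*(-20) = (1489/5)*(-20) = -5956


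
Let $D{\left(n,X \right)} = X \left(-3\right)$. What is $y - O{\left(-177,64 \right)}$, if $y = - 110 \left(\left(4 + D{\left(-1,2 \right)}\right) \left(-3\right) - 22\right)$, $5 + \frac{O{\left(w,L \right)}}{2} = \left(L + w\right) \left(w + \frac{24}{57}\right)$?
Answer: $- \frac{724600}{19} \approx -38137.0$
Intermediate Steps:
$O{\left(w,L \right)} = -10 + 2 \left(\frac{8}{19} + w\right) \left(L + w\right)$ ($O{\left(w,L \right)} = -10 + 2 \left(L + w\right) \left(w + \frac{24}{57}\right) = -10 + 2 \left(L + w\right) \left(w + 24 \cdot \frac{1}{57}\right) = -10 + 2 \left(L + w\right) \left(w + \frac{8}{19}\right) = -10 + 2 \left(L + w\right) \left(\frac{8}{19} + w\right) = -10 + 2 \left(\frac{8}{19} + w\right) \left(L + w\right)$)
$D{\left(n,X \right)} = - 3 X$
$y = 1760$ ($y = - 110 \left(\left(4 - 6\right) \left(-3\right) - 22\right) = - 110 \left(\left(-2\right) \left(-3\right) - 22\right) = - 110 \left(6 - 22\right) = \left(-110\right) \left(-16\right) = 1760$)
$y - O{\left(-177,64 \right)} = 1760 - \left(-10 + 2 \left(-177\right)^{2} + \frac{16}{19} \cdot 64 + \frac{16}{19} \left(-177\right) + 2 \cdot 64 \left(-177\right)\right) = 1760 - \left(-10 + 2 \cdot 31329 + \frac{1024}{19} - \frac{2832}{19} - 22656\right) = 1760 - \left(-10 + 62658 + \frac{1024}{19} - \frac{2832}{19} - 22656\right) = 1760 - \frac{758040}{19} = - \frac{724600}{19}$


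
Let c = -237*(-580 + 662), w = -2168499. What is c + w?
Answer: -2187933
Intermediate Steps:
c = -19434 (c = -237*82 = -19434)
c + w = -19434 - 2168499 = -2187933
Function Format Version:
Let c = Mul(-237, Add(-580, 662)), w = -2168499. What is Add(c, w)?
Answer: -2187933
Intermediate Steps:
c = -19434 (c = Mul(-237, 82) = -19434)
Add(c, w) = Add(-19434, -2168499) = -2187933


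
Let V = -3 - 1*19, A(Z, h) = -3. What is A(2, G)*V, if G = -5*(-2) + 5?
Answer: 66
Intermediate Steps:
G = 15 (G = 10 + 5 = 15)
V = -22 (V = -3 - 19 = -22)
A(2, G)*V = -3*(-22) = 66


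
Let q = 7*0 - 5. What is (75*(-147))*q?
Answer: 55125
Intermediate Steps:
q = -5 (q = 0 - 5 = -5)
(75*(-147))*q = (75*(-147))*(-5) = -11025*(-5) = 55125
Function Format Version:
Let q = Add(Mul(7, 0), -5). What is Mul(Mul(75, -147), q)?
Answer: 55125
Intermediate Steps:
q = -5 (q = Add(0, -5) = -5)
Mul(Mul(75, -147), q) = Mul(Mul(75, -147), -5) = Mul(-11025, -5) = 55125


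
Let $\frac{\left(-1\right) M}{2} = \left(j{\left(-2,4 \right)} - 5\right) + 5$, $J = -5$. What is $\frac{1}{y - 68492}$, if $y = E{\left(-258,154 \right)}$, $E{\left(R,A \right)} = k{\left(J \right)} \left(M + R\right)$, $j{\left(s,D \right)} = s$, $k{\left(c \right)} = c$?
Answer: $- \frac{1}{67222} \approx -1.4876 \cdot 10^{-5}$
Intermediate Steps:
$M = 4$ ($M = - 2 \left(\left(-2 - 5\right) + 5\right) = - 2 \left(-7 + 5\right) = \left(-2\right) \left(-2\right) = 4$)
$E{\left(R,A \right)} = -20 - 5 R$ ($E{\left(R,A \right)} = - 5 \left(4 + R\right) = -20 - 5 R$)
$y = 1270$ ($y = -20 - -1290 = -20 + 1290 = 1270$)
$\frac{1}{y - 68492} = \frac{1}{1270 - 68492} = \frac{1}{-67222} = - \frac{1}{67222}$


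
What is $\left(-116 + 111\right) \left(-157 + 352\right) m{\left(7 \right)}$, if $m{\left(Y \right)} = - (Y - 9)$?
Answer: $-1950$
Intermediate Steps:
$m{\left(Y \right)} = 9 - Y$ ($m{\left(Y \right)} = - (-9 + Y) = 9 - Y$)
$\left(-116 + 111\right) \left(-157 + 352\right) m{\left(7 \right)} = \left(-116 + 111\right) \left(-157 + 352\right) \left(9 - 7\right) = \left(-5\right) 195 \left(9 - 7\right) = \left(-975\right) 2 = -1950$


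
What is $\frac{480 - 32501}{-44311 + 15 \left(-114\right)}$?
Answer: $\frac{32021}{46021} \approx 0.69579$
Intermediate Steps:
$\frac{480 - 32501}{-44311 + 15 \left(-114\right)} = - \frac{32021}{-44311 - 1710} = - \frac{32021}{-46021} = \left(-32021\right) \left(- \frac{1}{46021}\right) = \frac{32021}{46021}$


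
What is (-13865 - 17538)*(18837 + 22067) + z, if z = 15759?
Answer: -1284492553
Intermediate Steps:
(-13865 - 17538)*(18837 + 22067) + z = (-13865 - 17538)*(18837 + 22067) + 15759 = -31403*40904 + 15759 = -1284508312 + 15759 = -1284492553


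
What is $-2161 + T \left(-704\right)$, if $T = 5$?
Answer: $-5681$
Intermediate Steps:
$-2161 + T \left(-704\right) = -2161 + 5 \left(-704\right) = -2161 - 3520 = -5681$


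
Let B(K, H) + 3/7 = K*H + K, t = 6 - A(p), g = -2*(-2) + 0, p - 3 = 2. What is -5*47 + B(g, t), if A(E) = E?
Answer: -1592/7 ≈ -227.43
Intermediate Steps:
p = 5 (p = 3 + 2 = 5)
g = 4 (g = 4 + 0 = 4)
t = 1 (t = 6 - 1*5 = 6 - 5 = 1)
B(K, H) = -3/7 + K + H*K (B(K, H) = -3/7 + (K*H + K) = -3/7 + (H*K + K) = -3/7 + (K + H*K) = -3/7 + K + H*K)
-5*47 + B(g, t) = -5*47 + (-3/7 + 4 + 1*4) = -235 + (-3/7 + 4 + 4) = -235 + 53/7 = -1592/7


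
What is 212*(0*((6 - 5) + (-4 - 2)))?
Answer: 0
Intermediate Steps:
212*(0*((6 - 5) + (-4 - 2))) = 212*(0*(1 - 6)) = 212*(0*(-5)) = 212*0 = 0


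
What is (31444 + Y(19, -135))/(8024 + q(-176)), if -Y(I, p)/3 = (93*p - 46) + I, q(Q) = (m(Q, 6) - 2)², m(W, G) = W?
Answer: 34595/19854 ≈ 1.7425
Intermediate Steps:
q(Q) = (-2 + Q)² (q(Q) = (Q - 2)² = (-2 + Q)²)
Y(I, p) = 138 - 279*p - 3*I (Y(I, p) = -3*((93*p - 46) + I) = -3*((-46 + 93*p) + I) = -3*(-46 + I + 93*p) = 138 - 279*p - 3*I)
(31444 + Y(19, -135))/(8024 + q(-176)) = (31444 + (138 - 279*(-135) - 3*19))/(8024 + (-2 - 176)²) = (31444 + (138 + 37665 - 57))/(8024 + (-178)²) = (31444 + 37746)/(8024 + 31684) = 69190/39708 = 69190*(1/39708) = 34595/19854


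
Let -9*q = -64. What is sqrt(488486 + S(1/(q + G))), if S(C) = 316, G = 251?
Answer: sqrt(488802) ≈ 699.14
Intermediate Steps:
q = 64/9 (q = -1/9*(-64) = 64/9 ≈ 7.1111)
sqrt(488486 + S(1/(q + G))) = sqrt(488486 + 316) = sqrt(488802)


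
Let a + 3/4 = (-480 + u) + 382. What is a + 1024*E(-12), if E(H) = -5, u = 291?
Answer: -19711/4 ≈ -4927.8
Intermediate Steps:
a = 769/4 (a = -¾ + ((-480 + 291) + 382) = -¾ + (-189 + 382) = -¾ + 193 = 769/4 ≈ 192.25)
a + 1024*E(-12) = 769/4 + 1024*(-5) = 769/4 - 5120 = -19711/4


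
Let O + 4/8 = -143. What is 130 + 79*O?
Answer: -22413/2 ≈ -11207.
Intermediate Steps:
O = -287/2 (O = -½ - 143 = -287/2 ≈ -143.50)
130 + 79*O = 130 + 79*(-287/2) = 130 - 22673/2 = -22413/2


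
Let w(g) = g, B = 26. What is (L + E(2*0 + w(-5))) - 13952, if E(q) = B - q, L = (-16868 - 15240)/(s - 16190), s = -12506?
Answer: -99861227/7174 ≈ -13920.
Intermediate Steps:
L = 8027/7174 (L = (-16868 - 15240)/(-12506 - 16190) = -32108/(-28696) = -32108*(-1/28696) = 8027/7174 ≈ 1.1189)
E(q) = 26 - q
(L + E(2*0 + w(-5))) - 13952 = (8027/7174 + (26 - (2*0 - 5))) - 13952 = (8027/7174 + (26 - (0 - 5))) - 13952 = (8027/7174 + (26 - 1*(-5))) - 13952 = (8027/7174 + (26 + 5)) - 13952 = (8027/7174 + 31) - 13952 = 230421/7174 - 13952 = -99861227/7174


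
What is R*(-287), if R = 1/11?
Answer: -287/11 ≈ -26.091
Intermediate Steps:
R = 1/11 ≈ 0.090909
R*(-287) = (1/11)*(-287) = -287/11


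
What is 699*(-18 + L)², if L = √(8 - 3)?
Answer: 229971 - 25164*√5 ≈ 1.7370e+5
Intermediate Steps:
L = √5 ≈ 2.2361
699*(-18 + L)² = 699*(-18 + √5)²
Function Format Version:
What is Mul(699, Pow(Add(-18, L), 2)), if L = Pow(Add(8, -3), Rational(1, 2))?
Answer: Add(229971, Mul(-25164, Pow(5, Rational(1, 2)))) ≈ 1.7370e+5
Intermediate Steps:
L = Pow(5, Rational(1, 2)) ≈ 2.2361
Mul(699, Pow(Add(-18, L), 2)) = Mul(699, Pow(Add(-18, Pow(5, Rational(1, 2))), 2))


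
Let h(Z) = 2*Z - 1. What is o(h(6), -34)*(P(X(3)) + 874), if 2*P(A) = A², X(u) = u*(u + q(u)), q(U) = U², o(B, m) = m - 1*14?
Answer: -73056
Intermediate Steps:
h(Z) = -1 + 2*Z
o(B, m) = -14 + m (o(B, m) = m - 14 = -14 + m)
X(u) = u*(u + u²)
P(A) = A²/2
o(h(6), -34)*(P(X(3)) + 874) = (-14 - 34)*((3²*(1 + 3))²/2 + 874) = -48*((9*4)²/2 + 874) = -48*((½)*36² + 874) = -48*((½)*1296 + 874) = -48*(648 + 874) = -48*1522 = -73056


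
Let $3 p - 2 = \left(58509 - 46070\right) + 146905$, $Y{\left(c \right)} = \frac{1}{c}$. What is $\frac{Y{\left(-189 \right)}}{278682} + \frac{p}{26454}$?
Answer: $\frac{466272046297}{232225989282} \approx 2.0078$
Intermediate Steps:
$p = \frac{159346}{3}$ ($p = \frac{2}{3} + \frac{\left(58509 - 46070\right) + 146905}{3} = \frac{2}{3} + \frac{12439 + 146905}{3} = \frac{2}{3} + \frac{1}{3} \cdot 159344 = \frac{2}{3} + \frac{159344}{3} = \frac{159346}{3} \approx 53115.0$)
$\frac{Y{\left(-189 \right)}}{278682} + \frac{p}{26454} = \frac{1}{\left(-189\right) 278682} + \frac{159346}{3 \cdot 26454} = \left(- \frac{1}{189}\right) \frac{1}{278682} + \frac{159346}{3} \cdot \frac{1}{26454} = - \frac{1}{52670898} + \frac{79673}{39681} = \frac{466272046297}{232225989282}$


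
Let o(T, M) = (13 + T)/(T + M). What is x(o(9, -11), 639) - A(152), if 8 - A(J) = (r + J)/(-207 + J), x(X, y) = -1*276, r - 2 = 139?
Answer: -15913/55 ≈ -289.33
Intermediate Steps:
o(T, M) = (13 + T)/(M + T)
r = 141 (r = 2 + 139 = 141)
x(X, y) = -276
A(J) = 8 - (141 + J)/(-207 + J)
x(o(9, -11), 639) - A(152) = -276 - (-1797 + 7*152)/(-207 + 152) = -276 - (-1797 + 1064)/(-55) = -276 - (-1)*(-733)/55 = -276 - 1*733/55 = -276 - 733/55 = -15913/55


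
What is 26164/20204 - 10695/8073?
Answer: -17608/590967 ≈ -0.029795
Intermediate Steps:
26164/20204 - 10695/8073 = 26164*(1/20204) - 10695*1/8073 = 6541/5051 - 155/117 = -17608/590967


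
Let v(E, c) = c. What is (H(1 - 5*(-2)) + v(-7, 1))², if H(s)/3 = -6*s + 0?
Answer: 38809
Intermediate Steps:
H(s) = -18*s (H(s) = 3*(-6*s + 0) = 3*(-6*s) = -18*s)
(H(1 - 5*(-2)) + v(-7, 1))² = (-18*(1 - 5*(-2)) + 1)² = (-18*(1 + 10) + 1)² = (-18*11 + 1)² = (-198 + 1)² = (-197)² = 38809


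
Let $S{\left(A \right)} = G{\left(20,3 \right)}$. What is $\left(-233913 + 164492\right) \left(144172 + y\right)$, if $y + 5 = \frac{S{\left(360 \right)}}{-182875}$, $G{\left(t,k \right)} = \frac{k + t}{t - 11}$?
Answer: $- \frac{1497479514414722}{149625} \approx -1.0008 \cdot 10^{10}$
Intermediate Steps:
$G{\left(t,k \right)} = \frac{k + t}{-11 + t}$
$S{\left(A \right)} = \frac{23}{9}$ ($S{\left(A \right)} = \frac{3 + 20}{-11 + 20} = \frac{1}{9} \cdot 23 = \frac{23}{9}$)
$y = - \frac{8229398}{1645875}$ ($y = -5 + \frac{23}{9 \left(-182875\right)} = -5 + \frac{23}{9} \left(- \frac{1}{182875}\right) = -5 - \frac{23}{1645875} = - \frac{8229398}{1645875} \approx -5.0$)
$\left(-233913 + 164492\right) \left(144172 + y\right) = \left(-233913 + 164492\right) \left(144172 - \frac{8229398}{1645875}\right) = \left(-69421\right) \frac{237280861102}{1645875} = - \frac{1497479514414722}{149625}$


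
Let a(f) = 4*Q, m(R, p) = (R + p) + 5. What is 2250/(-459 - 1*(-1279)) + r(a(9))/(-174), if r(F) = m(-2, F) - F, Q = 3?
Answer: 3242/1189 ≈ 2.7267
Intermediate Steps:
m(R, p) = 5 + R + p
a(f) = 12 (a(f) = 4*3 = 12)
r(F) = 3 (r(F) = (5 - 2 + F) - F = (3 + F) - F = 3)
2250/(-459 - 1*(-1279)) + r(a(9))/(-174) = 2250/(-459 - 1*(-1279)) + 3/(-174) = 2250/(-459 + 1279) + 3*(-1/174) = 2250/820 - 1/58 = 2250*(1/820) - 1/58 = 225/82 - 1/58 = 3242/1189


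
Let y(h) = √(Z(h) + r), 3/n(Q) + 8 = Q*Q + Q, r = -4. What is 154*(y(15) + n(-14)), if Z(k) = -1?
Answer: 77/29 + 154*I*√5 ≈ 2.6552 + 344.35*I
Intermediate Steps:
n(Q) = 3/(-8 + Q + Q²) (n(Q) = 3/(-8 + (Q*Q + Q)) = 3/(-8 + (Q² + Q)) = 3/(-8 + (Q + Q²)) = 3/(-8 + Q + Q²))
y(h) = I*√5 (y(h) = √(-1 - 4) = √(-5) = I*√5)
154*(y(15) + n(-14)) = 154*(I*√5 + 3/(-8 - 14 + (-14)²)) = 154*(I*√5 + 3/(-8 - 14 + 196)) = 154*(I*√5 + 3/174) = 154*(I*√5 + 3*(1/174)) = 154*(I*√5 + 1/58) = 154*(1/58 + I*√5) = 77/29 + 154*I*√5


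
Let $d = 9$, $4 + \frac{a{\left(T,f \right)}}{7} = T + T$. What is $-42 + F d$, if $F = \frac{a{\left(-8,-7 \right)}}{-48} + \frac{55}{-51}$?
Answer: $- \frac{1731}{68} \approx -25.456$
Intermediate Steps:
$a{\left(T,f \right)} = -28 + 14 T$ ($a{\left(T,f \right)} = -28 + 7 \left(T + T\right) = -28 + 7 \cdot 2 T = -28 + 14 T$)
$F = \frac{125}{68}$ ($F = \frac{-28 + 14 \left(-8\right)}{-48} + \frac{55}{-51} = \left(-28 - 112\right) \left(- \frac{1}{48}\right) + 55 \left(- \frac{1}{51}\right) = \left(-140\right) \left(- \frac{1}{48}\right) - \frac{55}{51} = \frac{35}{12} - \frac{55}{51} = \frac{125}{68} \approx 1.8382$)
$-42 + F d = -42 + \frac{125}{68} \cdot 9 = -42 + \frac{1125}{68} = - \frac{1731}{68}$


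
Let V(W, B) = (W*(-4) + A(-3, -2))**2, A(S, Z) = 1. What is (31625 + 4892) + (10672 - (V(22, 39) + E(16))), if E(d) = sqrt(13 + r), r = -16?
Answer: 39620 - I*sqrt(3) ≈ 39620.0 - 1.732*I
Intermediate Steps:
E(d) = I*sqrt(3) (E(d) = sqrt(13 - 16) = sqrt(-3) = I*sqrt(3))
V(W, B) = (1 - 4*W)**2 (V(W, B) = (W*(-4) + 1)**2 = (-4*W + 1)**2 = (1 - 4*W)**2)
(31625 + 4892) + (10672 - (V(22, 39) + E(16))) = (31625 + 4892) + (10672 - ((-1 + 4*22)**2 + I*sqrt(3))) = 36517 + (10672 - ((-1 + 88)**2 + I*sqrt(3))) = 36517 + (10672 - (87**2 + I*sqrt(3))) = 36517 + (10672 - (7569 + I*sqrt(3))) = 36517 + (10672 + (-7569 - I*sqrt(3))) = 36517 + (3103 - I*sqrt(3)) = 39620 - I*sqrt(3)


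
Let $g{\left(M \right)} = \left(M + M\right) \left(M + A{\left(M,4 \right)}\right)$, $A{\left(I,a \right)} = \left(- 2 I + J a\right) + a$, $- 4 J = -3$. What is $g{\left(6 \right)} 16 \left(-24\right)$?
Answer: $-4608$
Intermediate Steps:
$J = \frac{3}{4}$ ($J = \left(- \frac{1}{4}\right) \left(-3\right) = \frac{3}{4} \approx 0.75$)
$A{\left(I,a \right)} = - 2 I + \frac{7 a}{4}$ ($A{\left(I,a \right)} = \left(- 2 I + \frac{3 a}{4}\right) + a = - 2 I + \frac{7 a}{4}$)
$g{\left(M \right)} = 2 M \left(7 - M\right)$ ($g{\left(M \right)} = \left(M + M\right) \left(M - \left(-7 + 2 M\right)\right) = 2 M \left(M - \left(-7 + 2 M\right)\right) = 2 M \left(7 - M\right)$)
$g{\left(6 \right)} 16 \left(-24\right) = 2 \cdot 6 \left(7 - 6\right) 16 \left(-24\right) = 2 \cdot 6 \cdot 1 \cdot 16 \left(-24\right) = 12 \cdot 16 \left(-24\right) = 192 \left(-24\right) = -4608$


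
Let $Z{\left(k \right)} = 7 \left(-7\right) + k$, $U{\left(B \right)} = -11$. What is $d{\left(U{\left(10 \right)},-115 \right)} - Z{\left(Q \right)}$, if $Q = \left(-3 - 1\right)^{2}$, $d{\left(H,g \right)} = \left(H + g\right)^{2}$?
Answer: $15909$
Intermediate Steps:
$Q = 16$ ($Q = \left(-4\right)^{2} = 16$)
$Z{\left(k \right)} = -49 + k$
$d{\left(U{\left(10 \right)},-115 \right)} - Z{\left(Q \right)} = \left(-11 - 115\right)^{2} - \left(-49 + 16\right) = \left(-126\right)^{2} - -33 = 15876 + 33 = 15909$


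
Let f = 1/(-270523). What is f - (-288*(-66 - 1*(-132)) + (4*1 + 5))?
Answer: 5139666476/270523 ≈ 18999.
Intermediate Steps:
f = -1/270523 ≈ -3.6965e-6
f - (-288*(-66 - 1*(-132)) + (4*1 + 5)) = -1/270523 - (-288*(-66 - 1*(-132)) + (4*1 + 5)) = -1/270523 - (-288*(-66 + 132) + (4 + 5)) = -1/270523 - (-288*66 + 9) = -1/270523 - (-19008 + 9) = -1/270523 - 1*(-18999) = -1/270523 + 18999 = 5139666476/270523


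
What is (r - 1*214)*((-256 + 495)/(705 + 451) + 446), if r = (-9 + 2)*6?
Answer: -33012160/289 ≈ -1.1423e+5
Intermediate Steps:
r = -42 (r = -7*6 = -42)
(r - 1*214)*((-256 + 495)/(705 + 451) + 446) = (-42 - 1*214)*((-256 + 495)/(705 + 451) + 446) = (-42 - 214)*(239/1156 + 446) = -256*(239*(1/1156) + 446) = -256*(239/1156 + 446) = -256*515815/1156 = -33012160/289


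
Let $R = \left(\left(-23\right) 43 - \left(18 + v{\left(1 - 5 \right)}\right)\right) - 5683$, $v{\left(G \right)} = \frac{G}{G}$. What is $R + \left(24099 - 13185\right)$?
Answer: $4223$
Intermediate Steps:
$v{\left(G \right)} = 1$
$R = -6691$ ($R = \left(\left(-23\right) 43 - 19\right) - 5683 = \left(-989 - 19\right) - 5683 = -1008 - 5683 = -6691$)
$R + \left(24099 - 13185\right) = -6691 + \left(24099 - 13185\right) = -6691 + 10914 = 4223$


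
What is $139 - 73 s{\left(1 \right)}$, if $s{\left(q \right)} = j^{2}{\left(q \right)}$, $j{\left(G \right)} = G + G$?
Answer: $-153$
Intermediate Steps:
$j{\left(G \right)} = 2 G$
$s{\left(q \right)} = 4 q^{2}$ ($s{\left(q \right)} = \left(2 q\right)^{2} = 4 q^{2}$)
$139 - 73 s{\left(1 \right)} = 139 - 73 \cdot 4 \cdot 1^{2} = 139 - 73 \cdot 4 \cdot 1 = 139 - 292 = -153$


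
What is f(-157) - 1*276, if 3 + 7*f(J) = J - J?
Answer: -1935/7 ≈ -276.43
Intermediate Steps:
f(J) = -3/7 (f(J) = -3/7 + (J - J)/7 = -3/7 + (⅐)*0 = -3/7 + 0 = -3/7)
f(-157) - 1*276 = -3/7 - 1*276 = -3/7 - 276 = -1935/7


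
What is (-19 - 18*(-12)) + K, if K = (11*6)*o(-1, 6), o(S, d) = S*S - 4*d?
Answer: -1321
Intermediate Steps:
o(S, d) = S² - 4*d
K = -1518 (K = (11*6)*((-1)² - 4*6) = 66*(1 - 24) = 66*(-23) = -1518)
(-19 - 18*(-12)) + K = (-19 - 18*(-12)) - 1518 = (-19 + 216) - 1518 = 197 - 1518 = -1321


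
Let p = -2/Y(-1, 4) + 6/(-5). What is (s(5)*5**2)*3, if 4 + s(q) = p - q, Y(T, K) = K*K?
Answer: -6195/8 ≈ -774.38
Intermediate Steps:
Y(T, K) = K**2
p = -53/40 (p = -2/(4**2) + 6/(-5) = -2/16 + 6*(-1/5) = -2*1/16 - 6/5 = -1/8 - 6/5 = -53/40 ≈ -1.3250)
s(q) = -213/40 - q (s(q) = -4 + (-53/40 - q) = -213/40 - q)
(s(5)*5**2)*3 = ((-213/40 - 1*5)*5**2)*3 = ((-213/40 - 5)*25)*3 = -413/40*25*3 = -2065/8*3 = -6195/8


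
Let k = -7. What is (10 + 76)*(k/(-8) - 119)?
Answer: -40635/4 ≈ -10159.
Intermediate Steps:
(10 + 76)*(k/(-8) - 119) = (10 + 76)*(-7/(-8) - 119) = 86*(-7*(-1/8) - 119) = 86*(7/8 - 119) = 86*(-945/8) = -40635/4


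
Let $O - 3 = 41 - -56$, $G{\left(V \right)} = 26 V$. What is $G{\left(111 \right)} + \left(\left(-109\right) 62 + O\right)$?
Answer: $-3772$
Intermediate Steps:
$O = 100$ ($O = 3 + \left(41 - -56\right) = 3 + \left(41 + 56\right) = 3 + 97 = 100$)
$G{\left(111 \right)} + \left(\left(-109\right) 62 + O\right) = 26 \cdot 111 + \left(\left(-109\right) 62 + 100\right) = 2886 + \left(-6758 + 100\right) = 2886 - 6658 = -3772$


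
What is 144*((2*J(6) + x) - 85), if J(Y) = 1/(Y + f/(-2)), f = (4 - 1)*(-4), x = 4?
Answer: -11640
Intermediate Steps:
f = -12 (f = 3*(-4) = -12)
J(Y) = 1/(6 + Y) (J(Y) = 1/(Y - 12/(-2)) = 1/(Y - 12*(-½)) = 1/(Y + 6) = 1/(6 + Y))
144*((2*J(6) + x) - 85) = 144*((2/(6 + 6) + 4) - 85) = 144*((2/12 + 4) - 85) = 144*((2*(1/12) + 4) - 85) = 144*((⅙ + 4) - 85) = 144*(25/6 - 85) = 144*(-485/6) = -11640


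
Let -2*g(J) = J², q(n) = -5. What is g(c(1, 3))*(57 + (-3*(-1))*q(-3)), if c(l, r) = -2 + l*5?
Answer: -189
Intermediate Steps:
c(l, r) = -2 + 5*l
g(J) = -J²/2
g(c(1, 3))*(57 + (-3*(-1))*q(-3)) = (-(-2 + 5*1)²/2)*(57 - 3*(-1)*(-5)) = (-(-2 + 5)²/2)*(57 + 3*(-5)) = (-½*3²)*(57 - 15) = -½*9*42 = -9/2*42 = -189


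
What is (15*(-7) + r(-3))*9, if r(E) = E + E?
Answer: -999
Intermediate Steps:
r(E) = 2*E
(15*(-7) + r(-3))*9 = (15*(-7) + 2*(-3))*9 = (-105 - 6)*9 = -111*9 = -999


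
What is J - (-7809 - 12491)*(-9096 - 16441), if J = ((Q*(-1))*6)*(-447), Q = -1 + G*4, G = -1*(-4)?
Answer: -518360870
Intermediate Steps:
G = 4
Q = 15 (Q = -1 + 4*4 = -1 + 16 = 15)
J = 40230 (J = ((15*(-1))*6)*(-447) = -15*6*(-447) = -90*(-447) = 40230)
J - (-7809 - 12491)*(-9096 - 16441) = 40230 - (-7809 - 12491)*(-9096 - 16441) = 40230 - (-20300)*(-25537) = 40230 - 1*518401100 = 40230 - 518401100 = -518360870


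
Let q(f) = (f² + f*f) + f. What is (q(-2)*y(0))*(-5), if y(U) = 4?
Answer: -120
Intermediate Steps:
q(f) = f + 2*f² (q(f) = (f² + f²) + f = 2*f² + f = f + 2*f²)
(q(-2)*y(0))*(-5) = (-2*(1 + 2*(-2))*4)*(-5) = (-2*(1 - 4)*4)*(-5) = (-2*(-3)*4)*(-5) = (6*4)*(-5) = 24*(-5) = -120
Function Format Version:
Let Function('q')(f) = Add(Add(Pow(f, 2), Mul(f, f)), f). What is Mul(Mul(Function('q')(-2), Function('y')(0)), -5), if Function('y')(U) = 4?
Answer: -120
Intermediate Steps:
Function('q')(f) = Add(f, Mul(2, Pow(f, 2))) (Function('q')(f) = Add(Add(Pow(f, 2), Pow(f, 2)), f) = Add(Mul(2, Pow(f, 2)), f) = Add(f, Mul(2, Pow(f, 2))))
Mul(Mul(Function('q')(-2), Function('y')(0)), -5) = Mul(Mul(Mul(-2, Add(1, Mul(2, -2))), 4), -5) = Mul(Mul(Mul(-2, Add(1, -4)), 4), -5) = Mul(Mul(Mul(-2, -3), 4), -5) = Mul(Mul(6, 4), -5) = Mul(24, -5) = -120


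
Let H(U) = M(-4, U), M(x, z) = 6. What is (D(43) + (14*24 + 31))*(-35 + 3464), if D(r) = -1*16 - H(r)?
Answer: 1183005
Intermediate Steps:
H(U) = 6
D(r) = -22 (D(r) = -1*16 - 1*6 = -16 - 6 = -22)
(D(43) + (14*24 + 31))*(-35 + 3464) = (-22 + (14*24 + 31))*(-35 + 3464) = (-22 + (336 + 31))*3429 = (-22 + 367)*3429 = 345*3429 = 1183005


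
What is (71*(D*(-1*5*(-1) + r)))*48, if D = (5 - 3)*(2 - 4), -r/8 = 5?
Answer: 477120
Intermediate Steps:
r = -40 (r = -8*5 = -40)
D = -4 (D = 2*(-2) = -4)
(71*(D*(-1*5*(-1) + r)))*48 = (71*(-4*(-1*5*(-1) - 40)))*48 = (71*(-4*(-5*(-1) - 40)))*48 = (71*(-4*(5 - 40)))*48 = (71*(-4*(-35)))*48 = (71*140)*48 = 9940*48 = 477120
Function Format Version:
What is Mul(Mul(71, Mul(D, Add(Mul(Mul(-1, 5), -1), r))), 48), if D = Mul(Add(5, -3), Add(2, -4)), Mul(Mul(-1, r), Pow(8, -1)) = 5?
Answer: 477120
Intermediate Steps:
r = -40 (r = Mul(-8, 5) = -40)
D = -4 (D = Mul(2, -2) = -4)
Mul(Mul(71, Mul(D, Add(Mul(Mul(-1, 5), -1), r))), 48) = Mul(Mul(71, Mul(-4, Add(Mul(Mul(-1, 5), -1), -40))), 48) = Mul(Mul(71, Mul(-4, Add(Mul(-5, -1), -40))), 48) = Mul(Mul(71, Mul(-4, Add(5, -40))), 48) = Mul(Mul(71, Mul(-4, -35)), 48) = Mul(Mul(71, 140), 48) = Mul(9940, 48) = 477120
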